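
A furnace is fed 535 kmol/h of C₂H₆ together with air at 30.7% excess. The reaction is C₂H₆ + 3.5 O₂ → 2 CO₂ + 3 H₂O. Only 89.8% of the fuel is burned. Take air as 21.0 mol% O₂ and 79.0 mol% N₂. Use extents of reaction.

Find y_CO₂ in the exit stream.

0.0773

Stoichiometric O₂ = 3.5 × 535 = 1872 kmol/h; O₂ fed = 1872 × 1.307 = 2447 kmol/h.
N₂ fed = 2447 × 79/21 = 9207 kmol/h.
Fuel reacted = 0.898 × 535 → ξ = 480.4 kmol/h.
Outlet (n = n₀ + ν ξ):
  C₂H₆: 535 − 1(480.4) = 54.57
  O₂: 2447 − 3.5(480.4) = 765.9
  N₂: 9207 (inert)
  CO₂: 0 + 2(480.4) = 960.9
  H₂O: 0 + 3(480.4) = 1441
Total out = 12430 kmol/h; y_CO₂ = 960.9 / 12430 = 0.07731.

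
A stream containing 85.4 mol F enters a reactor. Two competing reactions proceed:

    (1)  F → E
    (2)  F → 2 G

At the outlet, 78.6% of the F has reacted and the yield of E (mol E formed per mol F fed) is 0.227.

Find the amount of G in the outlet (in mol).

95.5 mol

Yield of E: 1ξ₁ / 85.4 = 0.227 → ξ₁ = 19.39 mol.
Conversion of F: 1ξ₁ + 1ξ₂ = 0.786 × 85.4 = 67.12 → ξ₂ = 47.74 mol.
Outlet amounts (n = n₀ + Σ ν·ξ):
  F: 85.4 − 1(19.39) − 1(47.74) = 18.28
  E: 0 + 1(19.39) = 19.39
  G: 0 + 2(47.74) = 95.48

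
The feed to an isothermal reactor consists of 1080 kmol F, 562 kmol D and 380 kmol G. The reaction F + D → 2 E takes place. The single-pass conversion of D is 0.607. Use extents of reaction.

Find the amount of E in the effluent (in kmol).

D reacted = 0.607 × 562 = 341.1 kmol; ν_D = −1, so ξ = 341.1/1 = 341.1 kmol.
Outlet amounts (n = n₀ + ν ξ):
  F: 1080 − 1(341.1) = 738.9
  D: 562 − 1(341.1) = 220.9
  E: 0 + 2(341.1) = 682.3
  G: 380 (inert)

682 kmol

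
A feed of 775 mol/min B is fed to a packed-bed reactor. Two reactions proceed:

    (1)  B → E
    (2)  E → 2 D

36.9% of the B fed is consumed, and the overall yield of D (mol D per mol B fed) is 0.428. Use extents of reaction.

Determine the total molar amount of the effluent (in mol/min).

Conversion of B: B consumed = 1ξ₁ = 0.369 × 775 → ξ₁ = 286 mol/min.
Yield of D: 2ξ₂ / 775 = 0.428 → ξ₂ = 165.8 mol/min.
Outlet amounts (n = n₀ + Σ ν·ξ):
  B: 775 − 1(286) = 489
  E: 0 + 1(286) − 1(165.8) = 120.1
  D: 0 + 2(165.8) = 331.7
Total out = 489 + 120.1 + 331.7 = 940.9 mol/min.

941 mol/min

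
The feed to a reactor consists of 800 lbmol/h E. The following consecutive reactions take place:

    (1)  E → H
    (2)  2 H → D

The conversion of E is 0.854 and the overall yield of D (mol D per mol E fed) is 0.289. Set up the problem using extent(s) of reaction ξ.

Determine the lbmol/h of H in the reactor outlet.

Conversion of E: E consumed = 1ξ₁ = 0.854 × 800 → ξ₁ = 683.2 lbmol/h.
Yield of D: 1ξ₂ / 800 = 0.289 → ξ₂ = 231.2 lbmol/h.
Outlet amounts (n = n₀ + Σ ν·ξ):
  E: 800 − 1(683.2) = 116.8
  H: 0 + 1(683.2) − 2(231.2) = 220.8
  D: 0 + 1(231.2) = 231.2

221 lbmol/h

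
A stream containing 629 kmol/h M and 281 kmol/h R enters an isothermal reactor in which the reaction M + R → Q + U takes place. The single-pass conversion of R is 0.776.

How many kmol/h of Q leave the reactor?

218 kmol/h

R reacted = 0.776 × 281 = 218.1 kmol/h; ν_R = −1, so ξ = 218.1/1 = 218.1 kmol/h.
Outlet amounts (n = n₀ + ν ξ):
  M: 629 − 1(218.1) = 410.9
  R: 281 − 1(218.1) = 62.94
  Q: 0 + 1(218.1) = 218.1
  U: 0 + 1(218.1) = 218.1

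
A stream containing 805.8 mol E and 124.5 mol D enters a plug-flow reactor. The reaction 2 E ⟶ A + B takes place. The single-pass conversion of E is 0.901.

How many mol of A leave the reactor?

363 mol

E reacted = 0.901 × 805.8 = 726 mol; ν_E = −2, so ξ = 726/2 = 363 mol.
Outlet amounts (n = n₀ + ν ξ):
  E: 805.8 − 2(363) = 79.77
  A: 0 + 1(363) = 363
  B: 0 + 1(363) = 363
  D: 124.5 (inert)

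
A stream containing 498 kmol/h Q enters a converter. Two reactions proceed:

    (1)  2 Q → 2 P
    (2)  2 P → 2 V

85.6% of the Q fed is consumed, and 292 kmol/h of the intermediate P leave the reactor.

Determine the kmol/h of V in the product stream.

Conversion of Q: Q consumed = 2ξ₁ = 0.856 × 498 → ξ₁ = 213.1 kmol/h.
P balance: n_P = 0 + 2ξ₁ − 2ξ₂ = 292 → ξ₂ = (2·213.1 − 292)/2 = 67.14 kmol/h.
Outlet amounts (n = n₀ + Σ ν·ξ):
  Q: 498 − 2(213.1) = 71.71
  P: 0 + 2(213.1) − 2(67.14) = 292
  V: 0 + 2(67.14) = 134.3

134 kmol/h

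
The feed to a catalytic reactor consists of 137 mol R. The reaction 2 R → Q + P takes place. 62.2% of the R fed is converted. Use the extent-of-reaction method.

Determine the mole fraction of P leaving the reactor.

0.311

R reacted = 0.622 × 137 = 85.21 mol; ν_R = −2, so ξ = 85.21/2 = 42.61 mol.
Outlet amounts (n = n₀ + ν ξ):
  R: 137 − 2(42.61) = 51.79
  Q: 0 + 1(42.61) = 42.61
  P: 0 + 1(42.61) = 42.61
Total out = 137 mol; y_P = 42.61 / 137 = 0.311.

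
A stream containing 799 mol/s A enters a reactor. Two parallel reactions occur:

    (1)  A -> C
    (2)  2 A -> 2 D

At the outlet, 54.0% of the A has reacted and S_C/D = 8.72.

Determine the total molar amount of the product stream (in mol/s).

Conversion of A: A consumed = 0.54 × 799 = 431.5 mol/s = 1ξ₁ + 2ξ₂.
Selectivity: 1ξ₁ / (2ξ₂) = 8.72 → ξ₁ = 17.44 ξ₂.
Substitute: (1·17.44 + 2) ξ₂ = 431.5 → ξ₂ = 22.19 mol/s, ξ₁ = 387.1 mol/s.
Outlet amounts (n = n₀ + Σ ν·ξ):
  A: 799 − 1(387.1) − 2(22.19) = 367.5
  C: 0 + 1(387.1) = 387.1
  D: 0 + 2(22.19) = 44.39
Total out = 367.5 + 387.1 + 44.39 = 799 mol/s.

799 mol/s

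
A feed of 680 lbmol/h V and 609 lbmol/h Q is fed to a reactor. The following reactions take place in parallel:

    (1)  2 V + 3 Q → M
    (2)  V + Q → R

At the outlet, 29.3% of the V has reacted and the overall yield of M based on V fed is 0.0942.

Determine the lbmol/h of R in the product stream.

Yield of M: 1ξ₁ / 680 = 0.0942 → ξ₁ = 64.06 lbmol/h.
Conversion of V: 2ξ₁ + 1ξ₂ = 0.293 × 680 = 199.2 → ξ₂ = 71.13 lbmol/h.
Outlet amounts (n = n₀ + Σ ν·ξ):
  V: 680 − 2(64.06) − 1(71.13) = 480.8
  Q: 609 − 3(64.06) − 1(71.13) = 345.7
  M: 0 + 1(64.06) = 64.06
  R: 0 + 1(71.13) = 71.13

71.1 lbmol/h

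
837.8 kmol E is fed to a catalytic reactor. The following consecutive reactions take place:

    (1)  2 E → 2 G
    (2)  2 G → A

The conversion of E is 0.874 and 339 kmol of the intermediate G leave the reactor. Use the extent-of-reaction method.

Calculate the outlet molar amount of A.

197 kmol

Conversion of E: E consumed = 2ξ₁ = 0.874 × 837.8 → ξ₁ = 366.1 kmol.
G balance: n_G = 0 + 2ξ₁ − 2ξ₂ = 339 → ξ₂ = (2·366.1 − 339)/2 = 196.6 kmol.
Outlet amounts (n = n₀ + Σ ν·ξ):
  E: 837.8 − 2(366.1) = 105.6
  G: 0 + 2(366.1) − 2(196.6) = 339
  A: 0 + 1(196.6) = 196.6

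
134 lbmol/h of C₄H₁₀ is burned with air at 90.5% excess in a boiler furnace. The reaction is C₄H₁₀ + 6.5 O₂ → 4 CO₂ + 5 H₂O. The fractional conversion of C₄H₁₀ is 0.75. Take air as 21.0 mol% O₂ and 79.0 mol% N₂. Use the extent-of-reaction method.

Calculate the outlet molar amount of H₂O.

Stoichiometric O₂ = 6.5 × 134 = 871 lbmol/h; O₂ fed = 871 × 1.905 = 1659 lbmol/h.
N₂ fed = 1659 × 79/21 = 6242 lbmol/h.
Fuel reacted = 0.75 × 134 → ξ = 100.5 lbmol/h.
Outlet (n = n₀ + ν ξ):
  C₄H₁₀: 134 − 1(100.5) = 33.5
  O₂: 1659 − 6.5(100.5) = 1006
  N₂: 6242 (inert)
  CO₂: 0 + 4(100.5) = 402
  H₂O: 0 + 5(100.5) = 502.5

502 lbmol/h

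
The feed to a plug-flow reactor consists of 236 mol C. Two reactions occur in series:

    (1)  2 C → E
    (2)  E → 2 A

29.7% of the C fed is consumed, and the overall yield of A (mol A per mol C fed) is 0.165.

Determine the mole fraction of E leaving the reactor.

0.0707

Conversion of C: C consumed = 2ξ₁ = 0.297 × 236 → ξ₁ = 35.05 mol.
Yield of A: 2ξ₂ / 236 = 0.165 → ξ₂ = 19.47 mol.
Outlet amounts (n = n₀ + Σ ν·ξ):
  C: 236 − 2(35.05) = 165.9
  E: 0 + 1(35.05) − 1(19.47) = 15.58
  A: 0 + 2(19.47) = 38.94
Total out = 220.4 mol; y_E = 15.58 / 220.4 = 0.07066.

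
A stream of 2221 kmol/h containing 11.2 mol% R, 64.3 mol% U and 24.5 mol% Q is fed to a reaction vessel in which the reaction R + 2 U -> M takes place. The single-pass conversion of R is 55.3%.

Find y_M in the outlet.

0.0707

R reacted = 0.553 × 248.8 = 137.6 kmol/h; ν_R = −1, so ξ = 137.6/1 = 137.6 kmol/h.
Outlet amounts (n = n₀ + ν ξ):
  R: 248.8 − 1(137.6) = 111.2
  U: 1428 − 2(137.6) = 1153
  M: 0 + 1(137.6) = 137.6
  Q: 544.1 (inert)
Total out = 1946 kmol/h; y_M = 137.6 / 1946 = 0.07069.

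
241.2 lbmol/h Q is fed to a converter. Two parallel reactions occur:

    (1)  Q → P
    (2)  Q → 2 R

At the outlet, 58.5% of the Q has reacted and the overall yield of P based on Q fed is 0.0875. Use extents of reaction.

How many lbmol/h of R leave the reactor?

240 lbmol/h

Yield of P: 1ξ₁ / 241.2 = 0.0875 → ξ₁ = 21.1 lbmol/h.
Conversion of Q: 1ξ₁ + 1ξ₂ = 0.585 × 241.2 = 141.1 → ξ₂ = 120 lbmol/h.
Outlet amounts (n = n₀ + Σ ν·ξ):
  Q: 241.2 − 1(21.1) − 1(120) = 100.1
  P: 0 + 1(21.1) = 21.1
  R: 0 + 2(120) = 240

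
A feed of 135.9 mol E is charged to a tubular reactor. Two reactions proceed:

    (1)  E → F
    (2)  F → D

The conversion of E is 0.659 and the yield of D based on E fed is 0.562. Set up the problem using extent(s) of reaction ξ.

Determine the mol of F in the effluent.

13.2 mol

Conversion of E: E consumed = 1ξ₁ = 0.659 × 135.9 → ξ₁ = 89.56 mol.
Yield of D: 1ξ₂ / 135.9 = 0.562 → ξ₂ = 76.38 mol.
Outlet amounts (n = n₀ + Σ ν·ξ):
  E: 135.9 − 1(89.56) = 46.34
  F: 0 + 1(89.56) − 1(76.38) = 13.18
  D: 0 + 1(76.38) = 76.38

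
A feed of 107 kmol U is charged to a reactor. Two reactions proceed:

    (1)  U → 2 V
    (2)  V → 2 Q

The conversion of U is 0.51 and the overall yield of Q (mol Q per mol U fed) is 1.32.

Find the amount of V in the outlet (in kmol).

38.5 kmol

Conversion of U: U consumed = 1ξ₁ = 0.51 × 107 → ξ₁ = 54.57 kmol.
Yield of Q: 2ξ₂ / 107 = 1.32 → ξ₂ = 70.62 kmol.
Outlet amounts (n = n₀ + Σ ν·ξ):
  U: 107 − 1(54.57) = 52.43
  V: 0 + 2(54.57) − 1(70.62) = 38.52
  Q: 0 + 2(70.62) = 141.2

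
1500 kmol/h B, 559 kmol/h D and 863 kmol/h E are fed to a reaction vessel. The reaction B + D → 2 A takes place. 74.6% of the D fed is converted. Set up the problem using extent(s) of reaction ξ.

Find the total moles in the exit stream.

D reacted = 0.746 × 559 = 417 kmol/h; ν_D = −1, so ξ = 417/1 = 417 kmol/h.
Outlet amounts (n = n₀ + ν ξ):
  B: 1500 − 1(417) = 1083
  D: 559 − 1(417) = 142
  A: 0 + 2(417) = 834
  E: 863 (inert)
Total out = 1083 + 142 + 834 + 863 = 2922 kmol/h.

2920 kmol/h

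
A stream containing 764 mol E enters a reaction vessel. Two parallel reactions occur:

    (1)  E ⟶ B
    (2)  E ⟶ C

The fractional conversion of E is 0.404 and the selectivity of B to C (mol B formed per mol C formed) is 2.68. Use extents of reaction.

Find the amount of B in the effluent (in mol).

225 mol

Conversion of E: E consumed = 0.404 × 764 = 308.7 mol = 1ξ₁ + 1ξ₂.
Selectivity: 1ξ₁ / (1ξ₂) = 2.68 → ξ₁ = 2.68 ξ₂.
Substitute: (1·2.68 + 1) ξ₂ = 308.7 → ξ₂ = 83.87 mol, ξ₁ = 224.8 mol.
Outlet amounts (n = n₀ + Σ ν·ξ):
  E: 764 − 1(224.8) − 1(83.87) = 455.3
  B: 0 + 1(224.8) = 224.8
  C: 0 + 1(83.87) = 83.87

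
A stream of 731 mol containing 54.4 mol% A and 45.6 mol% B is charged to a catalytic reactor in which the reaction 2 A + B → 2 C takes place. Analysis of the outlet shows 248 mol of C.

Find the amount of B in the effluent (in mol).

For C: n = n₀ + 2ξ → 248 = 0 + 2ξ, giving ξ = 124 mol.
Outlet amounts (n = n₀ + ν ξ):
  A: 397.7 − 2(124) = 149.7
  B: 333.3 − 1(124) = 209.3
  C: 0 + 2(124) = 248

209 mol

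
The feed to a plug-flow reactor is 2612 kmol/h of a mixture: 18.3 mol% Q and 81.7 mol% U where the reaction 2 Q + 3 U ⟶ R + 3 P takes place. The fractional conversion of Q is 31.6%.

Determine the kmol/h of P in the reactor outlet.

Q reacted = 0.316 × 478 = 151 kmol/h; ν_Q = −2, so ξ = 151/2 = 75.52 kmol/h.
Outlet amounts (n = n₀ + ν ξ):
  Q: 478 − 2(75.52) = 326.9
  U: 2134 − 3(75.52) = 1907
  R: 0 + 1(75.52) = 75.52
  P: 0 + 3(75.52) = 226.6

227 kmol/h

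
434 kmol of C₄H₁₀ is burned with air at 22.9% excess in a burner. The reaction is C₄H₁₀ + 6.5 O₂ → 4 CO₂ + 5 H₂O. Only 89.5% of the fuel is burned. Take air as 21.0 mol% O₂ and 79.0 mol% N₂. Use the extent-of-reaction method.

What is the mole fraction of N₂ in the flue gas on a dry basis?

Stoichiometric O₂ = 6.5 × 434 = 2821 kmol; O₂ fed = 2821 × 1.229 = 3467 kmol.
N₂ fed = 3467 × 79/21 = 13040 kmol.
Fuel reacted = 0.895 × 434 → ξ = 388.4 kmol.
Outlet (n = n₀ + ν ξ):
  C₄H₁₀: 434 − 1(388.4) = 45.57
  O₂: 3467 − 6.5(388.4) = 942.2
  N₂: 13040 (inert)
  CO₂: 0 + 4(388.4) = 1554
  H₂O: 0 + 5(388.4) = 1942
Dry total = 15580 kmol; y_N₂ (dry) = 13040 / 15580 = 0.8369.

0.837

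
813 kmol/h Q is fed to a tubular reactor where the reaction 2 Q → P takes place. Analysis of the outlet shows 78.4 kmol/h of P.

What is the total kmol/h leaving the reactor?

735 kmol/h

For P: n = n₀ + 1ξ → 78.4 = 0 + 1ξ, giving ξ = 78.4 kmol/h.
Outlet amounts (n = n₀ + ν ξ):
  Q: 813 − 2(78.4) = 656.2
  P: 0 + 1(78.4) = 78.4
Total out = 656.2 + 78.4 = 734.6 kmol/h.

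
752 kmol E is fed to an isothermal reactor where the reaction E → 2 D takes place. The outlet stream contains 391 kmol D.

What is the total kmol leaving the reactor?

For D: n = n₀ + 2ξ → 391 = 0 + 2ξ, giving ξ = 195.5 kmol.
Outlet amounts (n = n₀ + ν ξ):
  E: 752 − 1(195.5) = 556.5
  D: 0 + 2(195.5) = 391
Total out = 556.5 + 391 = 947.5 kmol.

948 kmol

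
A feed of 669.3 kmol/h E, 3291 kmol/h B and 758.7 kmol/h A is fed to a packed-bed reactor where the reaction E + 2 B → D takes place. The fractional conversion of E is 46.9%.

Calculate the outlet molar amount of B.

E reacted = 0.469 × 669.3 = 313.9 kmol/h; ν_E = −1, so ξ = 313.9/1 = 313.9 kmol/h.
Outlet amounts (n = n₀ + ν ξ):
  E: 669.3 − 1(313.9) = 355.4
  B: 3291 − 2(313.9) = 2663
  D: 0 + 1(313.9) = 313.9
  A: 758.7 (inert)

2660 kmol/h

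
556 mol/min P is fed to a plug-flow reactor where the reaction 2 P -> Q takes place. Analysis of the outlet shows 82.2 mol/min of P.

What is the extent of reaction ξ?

ξ = 237 mol/min

For P: n = n₀ − 2ξ → 82.2 = 556 − 2ξ, giving ξ = 236.9 mol/min.
Outlet amounts (n = n₀ + ν ξ):
  P: 556 − 2(236.9) = 82.2
  Q: 0 + 1(236.9) = 236.9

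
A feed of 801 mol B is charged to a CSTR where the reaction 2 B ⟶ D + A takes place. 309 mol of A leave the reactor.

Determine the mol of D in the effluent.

309 mol

For A: n = n₀ + 1ξ → 309 = 0 + 1ξ, giving ξ = 309 mol.
Outlet amounts (n = n₀ + ν ξ):
  B: 801 − 2(309) = 183
  D: 0 + 1(309) = 309
  A: 0 + 1(309) = 309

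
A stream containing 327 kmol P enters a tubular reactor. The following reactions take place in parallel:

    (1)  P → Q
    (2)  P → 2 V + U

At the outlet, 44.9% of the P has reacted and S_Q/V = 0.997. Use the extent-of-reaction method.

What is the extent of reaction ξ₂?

ξ₂ = 49 kmol

Conversion of P: P consumed = 0.449 × 327 = 146.8 kmol = 1ξ₁ + 1ξ₂.
Selectivity: 1ξ₁ / (2ξ₂) = 0.997 → ξ₁ = 1.994 ξ₂.
Substitute: (1·1.994 + 1) ξ₂ = 146.8 → ξ₂ = 49.04 kmol, ξ₁ = 97.78 kmol.
Outlet amounts (n = n₀ + Σ ν·ξ):
  P: 327 − 1(97.78) − 1(49.04) = 180.2
  Q: 0 + 1(97.78) = 97.78
  V: 0 + 2(49.04) = 98.08
  U: 0 + 1(49.04) = 49.04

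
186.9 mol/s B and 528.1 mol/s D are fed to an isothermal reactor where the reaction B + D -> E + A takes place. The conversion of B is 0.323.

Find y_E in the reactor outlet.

0.0844

B reacted = 0.323 × 186.9 = 60.37 mol/s; ν_B = −1, so ξ = 60.37/1 = 60.37 mol/s.
Outlet amounts (n = n₀ + ν ξ):
  B: 186.9 − 1(60.37) = 126.5
  D: 528.1 − 1(60.37) = 467.7
  E: 0 + 1(60.37) = 60.37
  A: 0 + 1(60.37) = 60.37
Total out = 715 mol/s; y_E = 60.37 / 715 = 0.08443.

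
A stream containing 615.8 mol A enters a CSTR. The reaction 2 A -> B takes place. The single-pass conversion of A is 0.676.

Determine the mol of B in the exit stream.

A reacted = 0.676 × 615.8 = 416.3 mol; ν_A = −2, so ξ = 416.3/2 = 208.1 mol.
Outlet amounts (n = n₀ + ν ξ):
  A: 615.8 − 2(208.1) = 199.5
  B: 0 + 1(208.1) = 208.1

208 mol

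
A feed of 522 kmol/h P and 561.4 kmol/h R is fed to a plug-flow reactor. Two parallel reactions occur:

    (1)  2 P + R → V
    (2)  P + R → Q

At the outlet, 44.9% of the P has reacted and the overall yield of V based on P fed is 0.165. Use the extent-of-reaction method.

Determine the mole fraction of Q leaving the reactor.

Yield of V: 1ξ₁ / 522 = 0.165 → ξ₁ = 86.13 kmol/h.
Conversion of P: 2ξ₁ + 1ξ₂ = 0.449 × 522 = 234.4 → ξ₂ = 62.12 kmol/h.
Outlet amounts (n = n₀ + Σ ν·ξ):
  P: 522 − 2(86.13) − 1(62.12) = 287.6
  R: 561.4 − 1(86.13) − 1(62.12) = 413.2
  V: 0 + 1(86.13) = 86.13
  Q: 0 + 1(62.12) = 62.12
Total out = 849 kmol/h; y_Q = 62.12 / 849 = 0.07316.

0.0732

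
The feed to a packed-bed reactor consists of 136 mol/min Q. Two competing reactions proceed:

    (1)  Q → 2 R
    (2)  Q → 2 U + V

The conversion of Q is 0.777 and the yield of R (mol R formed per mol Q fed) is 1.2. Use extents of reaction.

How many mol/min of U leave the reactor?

Yield of R: 2ξ₁ / 136 = 1.2 → ξ₁ = 81.6 mol/min.
Conversion of Q: 1ξ₁ + 1ξ₂ = 0.777 × 136 = 105.7 → ξ₂ = 24.07 mol/min.
Outlet amounts (n = n₀ + Σ ν·ξ):
  Q: 136 − 1(81.6) − 1(24.07) = 30.33
  R: 0 + 2(81.6) = 163.2
  U: 0 + 2(24.07) = 48.14
  V: 0 + 1(24.07) = 24.07

48.1 mol/min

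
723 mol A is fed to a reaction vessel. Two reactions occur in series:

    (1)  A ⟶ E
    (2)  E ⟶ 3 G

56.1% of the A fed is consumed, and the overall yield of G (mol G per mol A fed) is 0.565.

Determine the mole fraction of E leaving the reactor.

Conversion of A: A consumed = 1ξ₁ = 0.561 × 723 → ξ₁ = 405.6 mol.
Yield of G: 3ξ₂ / 723 = 0.565 → ξ₂ = 136.2 mol.
Outlet amounts (n = n₀ + Σ ν·ξ):
  A: 723 − 1(405.6) = 317.4
  E: 0 + 1(405.6) − 1(136.2) = 269.4
  G: 0 + 3(136.2) = 408.5
Total out = 995.3 mol; y_E = 269.4 / 995.3 = 0.2707.

0.271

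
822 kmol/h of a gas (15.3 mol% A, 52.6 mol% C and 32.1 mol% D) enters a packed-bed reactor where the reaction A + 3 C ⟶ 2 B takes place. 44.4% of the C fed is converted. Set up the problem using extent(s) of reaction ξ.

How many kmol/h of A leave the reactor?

C reacted = 0.444 × 432.4 = 192 kmol/h; ν_C = −3, so ξ = 192/3 = 63.99 kmol/h.
Outlet amounts (n = n₀ + ν ξ):
  A: 125.8 − 1(63.99) = 61.77
  C: 432.4 − 3(63.99) = 240.4
  B: 0 + 2(63.99) = 128
  D: 263.9 (inert)

61.8 kmol/h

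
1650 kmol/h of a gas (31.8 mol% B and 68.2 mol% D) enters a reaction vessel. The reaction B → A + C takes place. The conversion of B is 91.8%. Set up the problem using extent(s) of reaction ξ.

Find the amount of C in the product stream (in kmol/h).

482 kmol/h

B reacted = 0.918 × 524.7 = 481.7 kmol/h; ν_B = −1, so ξ = 481.7/1 = 481.7 kmol/h.
Outlet amounts (n = n₀ + ν ξ):
  B: 524.7 − 1(481.7) = 43.03
  A: 0 + 1(481.7) = 481.7
  C: 0 + 1(481.7) = 481.7
  D: 1125 (inert)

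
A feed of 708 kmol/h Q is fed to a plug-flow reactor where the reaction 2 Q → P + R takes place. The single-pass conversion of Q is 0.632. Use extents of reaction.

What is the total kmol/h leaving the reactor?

Q reacted = 0.632 × 708 = 447.5 kmol/h; ν_Q = −2, so ξ = 447.5/2 = 223.7 kmol/h.
Outlet amounts (n = n₀ + ν ξ):
  Q: 708 − 2(223.7) = 260.5
  P: 0 + 1(223.7) = 223.7
  R: 0 + 1(223.7) = 223.7
Total out = 260.5 + 223.7 + 223.7 = 708 kmol/h.

708 kmol/h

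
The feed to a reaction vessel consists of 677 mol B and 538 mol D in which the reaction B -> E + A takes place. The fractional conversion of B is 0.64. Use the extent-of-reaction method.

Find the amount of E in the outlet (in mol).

B reacted = 0.64 × 677 = 433.3 mol; ν_B = −1, so ξ = 433.3/1 = 433.3 mol.
Outlet amounts (n = n₀ + ν ξ):
  B: 677 − 1(433.3) = 243.7
  E: 0 + 1(433.3) = 433.3
  A: 0 + 1(433.3) = 433.3
  D: 538 (inert)

433 mol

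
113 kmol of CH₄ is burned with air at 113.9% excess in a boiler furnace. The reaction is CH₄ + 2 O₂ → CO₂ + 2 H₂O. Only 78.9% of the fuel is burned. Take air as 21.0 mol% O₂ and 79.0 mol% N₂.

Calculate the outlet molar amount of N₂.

1820 kmol

Stoichiometric O₂ = 2 × 113 = 226 kmol; O₂ fed = 226 × 2.139 = 483.4 kmol.
N₂ fed = 483.4 × 79/21 = 1819 kmol.
Fuel reacted = 0.789 × 113 → ξ = 89.16 kmol.
Outlet (n = n₀ + ν ξ):
  CH₄: 113 − 1(89.16) = 23.84
  O₂: 483.4 − 2(89.16) = 305.1
  N₂: 1819 (inert)
  CO₂: 0 + 1(89.16) = 89.16
  H₂O: 0 + 2(89.16) = 178.3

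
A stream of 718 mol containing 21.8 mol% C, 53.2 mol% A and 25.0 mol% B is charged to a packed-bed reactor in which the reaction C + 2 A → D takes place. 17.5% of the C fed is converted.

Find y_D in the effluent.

C reacted = 0.175 × 156.5 = 27.39 mol; ν_C = −1, so ξ = 27.39/1 = 27.39 mol.
Outlet amounts (n = n₀ + ν ξ):
  C: 156.5 − 1(27.39) = 129.1
  A: 382 − 2(27.39) = 327.2
  D: 0 + 1(27.39) = 27.39
  B: 179.5 (inert)
Total out = 663.2 mol; y_D = 27.39 / 663.2 = 0.0413.

0.0413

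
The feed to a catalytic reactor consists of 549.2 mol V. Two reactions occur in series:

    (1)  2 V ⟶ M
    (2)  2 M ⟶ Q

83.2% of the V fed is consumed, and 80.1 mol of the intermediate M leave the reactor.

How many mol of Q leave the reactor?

Conversion of V: V consumed = 2ξ₁ = 0.832 × 549.2 → ξ₁ = 228.5 mol.
M balance: n_M = 0 + 1ξ₁ − 2ξ₂ = 80.1 → ξ₂ = (1·228.5 − 80.1)/2 = 74.18 mol.
Outlet amounts (n = n₀ + Σ ν·ξ):
  V: 549.2 − 2(228.5) = 92.27
  M: 0 + 1(228.5) − 2(74.18) = 80.1
  Q: 0 + 1(74.18) = 74.18

74.2 mol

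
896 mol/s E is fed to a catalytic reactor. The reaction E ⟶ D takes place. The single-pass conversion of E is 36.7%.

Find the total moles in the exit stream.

896 mol/s

E reacted = 0.367 × 896 = 328.8 mol/s; ν_E = −1, so ξ = 328.8/1 = 328.8 mol/s.
Outlet amounts (n = n₀ + ν ξ):
  E: 896 − 1(328.8) = 567.2
  D: 0 + 1(328.8) = 328.8
Total out = 567.2 + 328.8 = 896 mol/s.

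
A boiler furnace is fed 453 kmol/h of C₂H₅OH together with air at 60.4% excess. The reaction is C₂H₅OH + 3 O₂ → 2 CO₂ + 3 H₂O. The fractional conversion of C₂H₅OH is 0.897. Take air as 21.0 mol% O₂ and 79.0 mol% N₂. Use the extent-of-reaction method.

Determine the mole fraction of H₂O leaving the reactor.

Stoichiometric O₂ = 3 × 453 = 1359 kmol/h; O₂ fed = 1359 × 1.604 = 2180 kmol/h.
N₂ fed = 2180 × 79/21 = 8200 kmol/h.
Fuel reacted = 0.897 × 453 → ξ = 406.3 kmol/h.
Outlet (n = n₀ + ν ξ):
  C₂H₅OH: 453 − 1(406.3) = 46.66
  O₂: 2180 − 3(406.3) = 960.8
  N₂: 8200 (inert)
  CO₂: 0 + 2(406.3) = 812.7
  H₂O: 0 + 3(406.3) = 1219
Total out = 11240 kmol/h; y_H₂O = 1219 / 11240 = 0.1085.

0.108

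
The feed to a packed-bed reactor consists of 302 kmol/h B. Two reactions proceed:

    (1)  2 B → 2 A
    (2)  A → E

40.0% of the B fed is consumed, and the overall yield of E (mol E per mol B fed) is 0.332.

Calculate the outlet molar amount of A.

Conversion of B: B consumed = 2ξ₁ = 0.4 × 302 → ξ₁ = 60.4 kmol/h.
Yield of E: 1ξ₂ / 302 = 0.332 → ξ₂ = 100.3 kmol/h.
Outlet amounts (n = n₀ + Σ ν·ξ):
  B: 302 − 2(60.4) = 181.2
  A: 0 + 2(60.4) − 1(100.3) = 20.54
  E: 0 + 1(100.3) = 100.3

20.5 kmol/h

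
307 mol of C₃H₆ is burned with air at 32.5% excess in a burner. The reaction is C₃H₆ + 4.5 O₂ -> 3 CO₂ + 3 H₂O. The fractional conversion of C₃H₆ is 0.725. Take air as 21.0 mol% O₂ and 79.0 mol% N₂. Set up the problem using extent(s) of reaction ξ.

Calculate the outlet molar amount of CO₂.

Stoichiometric O₂ = 4.5 × 307 = 1382 mol; O₂ fed = 1382 × 1.325 = 1830 mol.
N₂ fed = 1830 × 79/21 = 6886 mol.
Fuel reacted = 0.725 × 307 → ξ = 222.6 mol.
Outlet (n = n₀ + ν ξ):
  C₃H₆: 307 − 1(222.6) = 84.43
  O₂: 1830 − 4.5(222.6) = 828.9
  N₂: 6886 (inert)
  CO₂: 0 + 3(222.6) = 667.7
  H₂O: 0 + 3(222.6) = 667.7

668 mol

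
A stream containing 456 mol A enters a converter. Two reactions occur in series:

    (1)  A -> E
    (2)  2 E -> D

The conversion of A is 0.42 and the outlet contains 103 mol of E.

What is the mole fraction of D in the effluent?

Conversion of A: A consumed = 1ξ₁ = 0.42 × 456 → ξ₁ = 191.5 mol.
E balance: n_E = 0 + 1ξ₁ − 2ξ₂ = 103 → ξ₂ = (1·191.5 − 103)/2 = 44.26 mol.
Outlet amounts (n = n₀ + Σ ν·ξ):
  A: 456 − 1(191.5) = 264.5
  E: 0 + 1(191.5) − 2(44.26) = 103
  D: 0 + 1(44.26) = 44.26
Total out = 411.7 mol; y_D = 44.26 / 411.7 = 0.1075.

0.107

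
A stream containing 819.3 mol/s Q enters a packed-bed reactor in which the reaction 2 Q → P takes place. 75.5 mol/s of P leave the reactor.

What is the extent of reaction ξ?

ξ = 75.5 mol/s

For P: n = n₀ + 1ξ → 75.5 = 0 + 1ξ, giving ξ = 75.5 mol/s.
Outlet amounts (n = n₀ + ν ξ):
  Q: 819.3 − 2(75.5) = 668.3
  P: 0 + 1(75.5) = 75.5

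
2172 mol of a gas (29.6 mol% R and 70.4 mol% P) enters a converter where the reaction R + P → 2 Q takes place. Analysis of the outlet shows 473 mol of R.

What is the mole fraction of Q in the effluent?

For R: n = n₀ − 1ξ → 473 = 642.9 − 1ξ, giving ξ = 169.9 mol.
Outlet amounts (n = n₀ + ν ξ):
  R: 642.9 − 1(169.9) = 473
  P: 1529 − 1(169.9) = 1359
  Q: 0 + 2(169.9) = 339.8
Total out = 2172 mol; y_Q = 339.8 / 2172 = 0.1565.

0.156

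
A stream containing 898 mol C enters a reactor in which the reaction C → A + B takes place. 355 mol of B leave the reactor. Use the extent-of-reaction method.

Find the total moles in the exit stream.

1250 mol

For B: n = n₀ + 1ξ → 355 = 0 + 1ξ, giving ξ = 355 mol.
Outlet amounts (n = n₀ + ν ξ):
  C: 898 − 1(355) = 543
  A: 0 + 1(355) = 355
  B: 0 + 1(355) = 355
Total out = 543 + 355 + 355 = 1253 mol.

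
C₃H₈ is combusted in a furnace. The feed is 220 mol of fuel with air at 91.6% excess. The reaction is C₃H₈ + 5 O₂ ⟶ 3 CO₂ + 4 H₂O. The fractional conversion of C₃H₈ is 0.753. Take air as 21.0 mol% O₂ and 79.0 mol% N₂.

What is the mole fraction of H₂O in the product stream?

Stoichiometric O₂ = 5 × 220 = 1100 mol; O₂ fed = 1100 × 1.916 = 2108 mol.
N₂ fed = 2108 × 79/21 = 7929 mol.
Fuel reacted = 0.753 × 220 → ξ = 165.7 mol.
Outlet (n = n₀ + ν ξ):
  C₃H₈: 220 − 1(165.7) = 54.34
  O₂: 2108 − 5(165.7) = 1279
  N₂: 7929 (inert)
  CO₂: 0 + 3(165.7) = 497
  H₂O: 0 + 4(165.7) = 662.6
Total out = 10420 mol; y_H₂O = 662.6 / 10420 = 0.06358.

0.0636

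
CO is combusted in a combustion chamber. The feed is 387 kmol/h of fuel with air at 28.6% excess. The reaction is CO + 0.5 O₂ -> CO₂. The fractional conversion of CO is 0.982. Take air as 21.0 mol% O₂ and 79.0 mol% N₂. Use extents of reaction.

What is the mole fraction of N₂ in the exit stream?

Stoichiometric O₂ = 0.5 × 387 = 193.5 kmol/h; O₂ fed = 193.5 × 1.286 = 248.8 kmol/h.
N₂ fed = 248.8 × 79/21 = 936.1 kmol/h.
Fuel reacted = 0.982 × 387 → ξ = 380 kmol/h.
Outlet (n = n₀ + ν ξ):
  CO: 387 − 1(380) = 6.966
  O₂: 248.8 − 0.5(380) = 58.82
  N₂: 936.1 (inert)
  CO₂: 0 + 1(380) = 380
Total out = 1382 kmol/h; y_N₂ = 936.1 / 1382 = 0.6774.

0.677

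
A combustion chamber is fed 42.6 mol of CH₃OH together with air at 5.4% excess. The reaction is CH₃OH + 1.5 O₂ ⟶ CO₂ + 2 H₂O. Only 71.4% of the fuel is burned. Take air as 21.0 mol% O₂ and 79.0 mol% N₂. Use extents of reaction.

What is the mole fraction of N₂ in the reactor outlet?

0.669

Stoichiometric O₂ = 1.5 × 42.6 = 63.9 mol; O₂ fed = 63.9 × 1.054 = 67.35 mol.
N₂ fed = 67.35 × 79/21 = 253.4 mol.
Fuel reacted = 0.714 × 42.6 → ξ = 30.42 mol.
Outlet (n = n₀ + ν ξ):
  CH₃OH: 42.6 − 1(30.42) = 12.18
  O₂: 67.35 − 1.5(30.42) = 21.73
  N₂: 253.4 (inert)
  CO₂: 0 + 1(30.42) = 30.42
  H₂O: 0 + 2(30.42) = 60.83
Total out = 378.5 mol; y_N₂ = 253.4 / 378.5 = 0.6694.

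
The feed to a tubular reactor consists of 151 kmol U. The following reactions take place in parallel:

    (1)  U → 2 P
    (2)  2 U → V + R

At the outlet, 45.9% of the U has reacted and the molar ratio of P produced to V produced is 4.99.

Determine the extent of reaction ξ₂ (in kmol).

ξ₂ = 15.4 kmol

Conversion of U: U consumed = 0.459 × 151 = 69.31 kmol = 1ξ₁ + 2ξ₂.
Selectivity: 2ξ₁ / (1ξ₂) = 4.99 → ξ₁ = 2.495 ξ₂.
Substitute: (1·2.495 + 2) ξ₂ = 69.31 → ξ₂ = 15.42 kmol, ξ₁ = 38.47 kmol.
Outlet amounts (n = n₀ + Σ ν·ξ):
  U: 151 − 1(38.47) − 2(15.42) = 81.69
  P: 0 + 2(38.47) = 76.94
  V: 0 + 1(15.42) = 15.42
  R: 0 + 1(15.42) = 15.42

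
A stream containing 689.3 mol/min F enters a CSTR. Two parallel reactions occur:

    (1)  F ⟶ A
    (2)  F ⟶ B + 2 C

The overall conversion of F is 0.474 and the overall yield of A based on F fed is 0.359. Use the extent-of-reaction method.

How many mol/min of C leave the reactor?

Yield of A: 1ξ₁ / 689.3 = 0.359 → ξ₁ = 247.5 mol/min.
Conversion of F: 1ξ₁ + 1ξ₂ = 0.474 × 689.3 = 326.7 → ξ₂ = 79.27 mol/min.
Outlet amounts (n = n₀ + Σ ν·ξ):
  F: 689.3 − 1(247.5) − 1(79.27) = 362.6
  A: 0 + 1(247.5) = 247.5
  B: 0 + 1(79.27) = 79.27
  C: 0 + 2(79.27) = 158.5

159 mol/min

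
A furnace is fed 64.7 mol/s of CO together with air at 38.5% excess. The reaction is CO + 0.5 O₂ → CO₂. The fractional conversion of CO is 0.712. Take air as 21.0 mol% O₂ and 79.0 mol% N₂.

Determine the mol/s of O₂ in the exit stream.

21.8 mol/s

Stoichiometric O₂ = 0.5 × 64.7 = 32.35 mol/s; O₂ fed = 32.35 × 1.385 = 44.8 mol/s.
N₂ fed = 44.8 × 79/21 = 168.6 mol/s.
Fuel reacted = 0.712 × 64.7 → ξ = 46.07 mol/s.
Outlet (n = n₀ + ν ξ):
  CO: 64.7 − 1(46.07) = 18.63
  O₂: 44.8 − 0.5(46.07) = 21.77
  N₂: 168.6 (inert)
  CO₂: 0 + 1(46.07) = 46.07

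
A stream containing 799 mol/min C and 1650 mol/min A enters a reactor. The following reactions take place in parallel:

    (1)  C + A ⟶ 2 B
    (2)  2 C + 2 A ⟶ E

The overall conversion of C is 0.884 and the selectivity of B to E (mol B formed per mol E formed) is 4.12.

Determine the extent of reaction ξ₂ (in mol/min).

ξ₂ = 174 mol/min

Conversion of C: C consumed = 0.884 × 799 = 706.3 mol/min = 1ξ₁ + 2ξ₂.
Selectivity: 2ξ₁ / (1ξ₂) = 4.12 → ξ₁ = 2.06 ξ₂.
Substitute: (1·2.06 + 2) ξ₂ = 706.3 → ξ₂ = 174 mol/min, ξ₁ = 358.4 mol/min.
Outlet amounts (n = n₀ + Σ ν·ξ):
  C: 799 − 1(358.4) − 2(174) = 92.68
  A: 1650 − 1(358.4) − 2(174) = 943.7
  B: 0 + 2(358.4) = 716.8
  E: 0 + 1(174) = 174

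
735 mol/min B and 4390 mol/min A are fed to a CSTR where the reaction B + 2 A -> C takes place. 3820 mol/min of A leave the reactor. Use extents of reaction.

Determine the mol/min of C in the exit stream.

For A: n = n₀ − 2ξ → 3820 = 4390 − 2ξ, giving ξ = 285 mol/min.
Outlet amounts (n = n₀ + ν ξ):
  B: 735 − 1(285) = 450
  A: 4390 − 2(285) = 3820
  C: 0 + 1(285) = 285

285 mol/min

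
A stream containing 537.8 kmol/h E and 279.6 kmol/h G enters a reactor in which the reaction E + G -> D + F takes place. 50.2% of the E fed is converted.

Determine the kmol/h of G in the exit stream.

9.62 kmol/h

E reacted = 0.502 × 537.8 = 270 kmol/h; ν_E = −1, so ξ = 270/1 = 270 kmol/h.
Outlet amounts (n = n₀ + ν ξ):
  E: 537.8 − 1(270) = 267.8
  G: 279.6 − 1(270) = 9.624
  D: 0 + 1(270) = 270
  F: 0 + 1(270) = 270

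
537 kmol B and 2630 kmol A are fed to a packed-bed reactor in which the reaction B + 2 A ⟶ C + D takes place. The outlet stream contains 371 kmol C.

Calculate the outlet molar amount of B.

For C: n = n₀ + 1ξ → 371 = 0 + 1ξ, giving ξ = 371 kmol.
Outlet amounts (n = n₀ + ν ξ):
  B: 537 − 1(371) = 166
  A: 2630 − 2(371) = 1888
  C: 0 + 1(371) = 371
  D: 0 + 1(371) = 371

166 kmol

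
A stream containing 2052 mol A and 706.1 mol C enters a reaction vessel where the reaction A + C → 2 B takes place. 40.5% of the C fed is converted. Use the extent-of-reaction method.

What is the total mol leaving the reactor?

2760 mol

C reacted = 0.405 × 706.1 = 286 mol; ν_C = −1, so ξ = 286/1 = 286 mol.
Outlet amounts (n = n₀ + ν ξ):
  A: 2052 − 1(286) = 1766
  C: 706.1 − 1(286) = 420.1
  B: 0 + 2(286) = 571.9
Total out = 1766 + 420.1 + 571.9 = 2758 mol.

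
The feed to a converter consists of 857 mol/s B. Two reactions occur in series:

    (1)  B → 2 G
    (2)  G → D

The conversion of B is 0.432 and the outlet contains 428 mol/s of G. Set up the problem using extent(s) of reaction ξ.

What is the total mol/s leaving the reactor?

1230 mol/s

Conversion of B: B consumed = 1ξ₁ = 0.432 × 857 → ξ₁ = 370.2 mol/s.
G balance: n_G = 0 + 2ξ₁ − 1ξ₂ = 428 → ξ₂ = (2·370.2 − 428)/1 = 312.4 mol/s.
Outlet amounts (n = n₀ + Σ ν·ξ):
  B: 857 − 1(370.2) = 486.8
  G: 0 + 2(370.2) − 1(312.4) = 428
  D: 0 + 1(312.4) = 312.4
Total out = 486.8 + 428 + 312.4 = 1227 mol/s.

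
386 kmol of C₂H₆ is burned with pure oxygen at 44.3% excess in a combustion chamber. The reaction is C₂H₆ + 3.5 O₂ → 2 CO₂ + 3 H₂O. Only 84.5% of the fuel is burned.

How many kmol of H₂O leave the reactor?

Stoichiometric O₂ = 3.5 × 386 = 1351 kmol; O₂ fed = 1351 × 1.443 = 1949 kmol.
Fuel reacted = 0.845 × 386 → ξ = 326.2 kmol.
Outlet (n = n₀ + ν ξ):
  C₂H₆: 386 − 1(326.2) = 59.83
  O₂: 1949 − 3.5(326.2) = 807.9
  CO₂: 0 + 2(326.2) = 652.3
  H₂O: 0 + 3(326.2) = 978.5

979 kmol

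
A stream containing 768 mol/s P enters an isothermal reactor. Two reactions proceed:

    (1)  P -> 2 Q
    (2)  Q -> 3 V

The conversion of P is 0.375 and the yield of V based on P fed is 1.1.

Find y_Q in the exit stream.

Conversion of P: P consumed = 1ξ₁ = 0.375 × 768 → ξ₁ = 288 mol/s.
Yield of V: 3ξ₂ / 768 = 1.1 → ξ₂ = 281.6 mol/s.
Outlet amounts (n = n₀ + Σ ν·ξ):
  P: 768 − 1(288) = 480
  Q: 0 + 2(288) − 1(281.6) = 294.4
  V: 0 + 3(281.6) = 844.8
Total out = 1619 mol/s; y_Q = 294.4 / 1619 = 0.1818.

0.182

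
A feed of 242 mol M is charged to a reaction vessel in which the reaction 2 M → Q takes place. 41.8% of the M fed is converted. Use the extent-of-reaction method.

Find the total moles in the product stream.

191 mol

M reacted = 0.418 × 242 = 101.2 mol; ν_M = −2, so ξ = 101.2/2 = 50.58 mol.
Outlet amounts (n = n₀ + ν ξ):
  M: 242 − 2(50.58) = 140.8
  Q: 0 + 1(50.58) = 50.58
Total out = 140.8 + 50.58 = 191.4 mol.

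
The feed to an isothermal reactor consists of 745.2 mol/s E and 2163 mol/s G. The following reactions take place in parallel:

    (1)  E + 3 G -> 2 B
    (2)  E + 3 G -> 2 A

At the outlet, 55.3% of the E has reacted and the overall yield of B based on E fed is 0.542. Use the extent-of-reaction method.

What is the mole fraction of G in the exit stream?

0.445

Yield of B: 2ξ₁ / 745.2 = 0.542 → ξ₁ = 201.9 mol/s.
Conversion of E: 1ξ₁ + 1ξ₂ = 0.553 × 745.2 = 412.1 → ξ₂ = 210.1 mol/s.
Outlet amounts (n = n₀ + Σ ν·ξ):
  E: 745.2 − 1(201.9) − 1(210.1) = 333.1
  G: 2163 − 3(201.9) − 3(210.1) = 926.7
  B: 0 + 2(201.9) = 403.9
  A: 0 + 2(210.1) = 420.3
Total out = 2084 mol/s; y_G = 926.7 / 2084 = 0.4447.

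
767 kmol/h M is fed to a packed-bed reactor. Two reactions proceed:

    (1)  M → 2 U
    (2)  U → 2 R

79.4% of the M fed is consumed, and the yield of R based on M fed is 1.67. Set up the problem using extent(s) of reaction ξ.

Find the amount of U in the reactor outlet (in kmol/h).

578 kmol/h

Conversion of M: M consumed = 1ξ₁ = 0.794 × 767 → ξ₁ = 609 kmol/h.
Yield of R: 2ξ₂ / 767 = 1.67 → ξ₂ = 640.4 kmol/h.
Outlet amounts (n = n₀ + Σ ν·ξ):
  M: 767 − 1(609) = 158
  U: 0 + 2(609) − 1(640.4) = 577.6
  R: 0 + 2(640.4) = 1281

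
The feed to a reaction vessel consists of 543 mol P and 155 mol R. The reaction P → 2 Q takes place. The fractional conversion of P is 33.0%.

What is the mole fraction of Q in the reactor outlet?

P reacted = 0.33 × 543 = 179.2 mol; ν_P = −1, so ξ = 179.2/1 = 179.2 mol.
Outlet amounts (n = n₀ + ν ξ):
  P: 543 − 1(179.2) = 363.8
  Q: 0 + 2(179.2) = 358.4
  R: 155 (inert)
Total out = 877.2 mol; y_Q = 358.4 / 877.2 = 0.4086.

0.409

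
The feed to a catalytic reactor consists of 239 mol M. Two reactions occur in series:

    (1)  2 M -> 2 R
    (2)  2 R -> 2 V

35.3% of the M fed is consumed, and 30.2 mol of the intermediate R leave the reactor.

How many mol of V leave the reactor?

54.2 mol

Conversion of M: M consumed = 2ξ₁ = 0.353 × 239 → ξ₁ = 42.18 mol.
R balance: n_R = 0 + 2ξ₁ − 2ξ₂ = 30.2 → ξ₂ = (2·42.18 − 30.2)/2 = 27.08 mol.
Outlet amounts (n = n₀ + Σ ν·ξ):
  M: 239 − 2(42.18) = 154.6
  R: 0 + 2(42.18) − 2(27.08) = 30.2
  V: 0 + 2(27.08) = 54.17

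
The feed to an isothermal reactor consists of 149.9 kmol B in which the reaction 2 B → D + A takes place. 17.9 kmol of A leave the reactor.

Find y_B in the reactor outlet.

For A: n = n₀ + 1ξ → 17.9 = 0 + 1ξ, giving ξ = 17.9 kmol.
Outlet amounts (n = n₀ + ν ξ):
  B: 149.9 − 2(17.9) = 114.1
  D: 0 + 1(17.9) = 17.9
  A: 0 + 1(17.9) = 17.9
Total out = 149.9 kmol; y_B = 114.1 / 149.9 = 0.7612.

0.761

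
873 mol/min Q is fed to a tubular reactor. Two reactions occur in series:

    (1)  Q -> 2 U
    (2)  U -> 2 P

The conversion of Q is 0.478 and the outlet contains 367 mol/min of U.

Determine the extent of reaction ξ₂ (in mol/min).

Conversion of Q: Q consumed = 1ξ₁ = 0.478 × 873 → ξ₁ = 417.3 mol/min.
U balance: n_U = 0 + 2ξ₁ − 1ξ₂ = 367 → ξ₂ = (2·417.3 − 367)/1 = 467.6 mol/min.
Outlet amounts (n = n₀ + Σ ν·ξ):
  Q: 873 − 1(417.3) = 455.7
  U: 0 + 2(417.3) − 1(467.6) = 367
  P: 0 + 2(467.6) = 935.2

ξ₂ = 468 mol/min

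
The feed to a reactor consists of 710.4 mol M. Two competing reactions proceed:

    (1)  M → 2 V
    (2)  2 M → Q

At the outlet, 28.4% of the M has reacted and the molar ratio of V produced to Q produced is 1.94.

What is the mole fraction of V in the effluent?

0.186

Conversion of M: M consumed = 0.284 × 710.4 = 201.8 mol = 1ξ₁ + 2ξ₂.
Selectivity: 2ξ₁ / (1ξ₂) = 1.94 → ξ₁ = 0.97 ξ₂.
Substitute: (1·0.97 + 2) ξ₂ = 201.8 → ξ₂ = 67.93 mol, ξ₁ = 65.89 mol.
Outlet amounts (n = n₀ + Σ ν·ξ):
  M: 710.4 − 1(65.89) − 2(67.93) = 508.6
  V: 0 + 2(65.89) = 131.8
  Q: 0 + 1(67.93) = 67.93
Total out = 708.4 mol; y_V = 131.8 / 708.4 = 0.186.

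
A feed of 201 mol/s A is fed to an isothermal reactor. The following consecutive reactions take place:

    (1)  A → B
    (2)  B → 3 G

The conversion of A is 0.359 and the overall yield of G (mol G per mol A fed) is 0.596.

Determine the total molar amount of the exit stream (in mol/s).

281 mol/s

Conversion of A: A consumed = 1ξ₁ = 0.359 × 201 → ξ₁ = 72.16 mol/s.
Yield of G: 3ξ₂ / 201 = 0.596 → ξ₂ = 39.93 mol/s.
Outlet amounts (n = n₀ + Σ ν·ξ):
  A: 201 − 1(72.16) = 128.8
  B: 0 + 1(72.16) − 1(39.93) = 32.23
  G: 0 + 3(39.93) = 119.8
Total out = 128.8 + 32.23 + 119.8 = 280.9 mol/s.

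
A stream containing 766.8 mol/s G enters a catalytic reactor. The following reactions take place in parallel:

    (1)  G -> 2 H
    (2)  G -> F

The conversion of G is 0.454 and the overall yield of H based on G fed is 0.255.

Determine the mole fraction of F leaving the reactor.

Yield of H: 2ξ₁ / 766.8 = 0.255 → ξ₁ = 97.77 mol/s.
Conversion of G: 1ξ₁ + 1ξ₂ = 0.454 × 766.8 = 348.1 → ξ₂ = 250.4 mol/s.
Outlet amounts (n = n₀ + Σ ν·ξ):
  G: 766.8 − 1(97.77) − 1(250.4) = 418.7
  H: 0 + 2(97.77) = 195.5
  F: 0 + 1(250.4) = 250.4
Total out = 864.6 mol/s; y_F = 250.4 / 864.6 = 0.2896.

0.29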